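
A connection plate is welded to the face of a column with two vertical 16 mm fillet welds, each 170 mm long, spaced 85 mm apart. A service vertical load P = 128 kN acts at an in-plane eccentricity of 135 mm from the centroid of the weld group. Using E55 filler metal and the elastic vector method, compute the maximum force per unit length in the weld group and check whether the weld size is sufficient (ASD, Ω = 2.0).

f_max ≈ 1360 N/mm; adequate

E55XX → F_EXX = 550 MPa.
Total weld length L_w = 340 mm. Treat welds as unit-width lines.
Polar moment about centroid: J = 2[d³/12 + d(b/2)²] = 2[170³/12 + 170×42.5²] = 1433000 mm³.
Direct shear f_v = P/L_w = 128×10³ / 340 = 376.5 N/mm (vertical).
Torsion M = P·e = 128×10³ × 135 = 17280000 N·mm.
Critical point at (x, y) = (42.5, 85) from centroid. f_tx = M·y/J = 1025 N/mm; f_ty = M·x/J = 512.5 N/mm.
Resultant f_max = √[f_tx² + (f_v + f_ty)²] = √[1025² + (376.5 + 512.5)²] = 1357 N/mm.
Capacity per unit length: r_n/Ω = (1/2.0) × 0.6 × 550 × (0.707 × 16) = 1866 N/mm.
1357 ≤ 1866 → adequate.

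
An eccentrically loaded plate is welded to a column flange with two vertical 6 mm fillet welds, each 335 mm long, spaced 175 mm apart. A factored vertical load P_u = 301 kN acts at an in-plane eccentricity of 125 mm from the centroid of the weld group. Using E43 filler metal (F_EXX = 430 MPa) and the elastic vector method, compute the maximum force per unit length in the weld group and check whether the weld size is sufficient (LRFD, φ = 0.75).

f_max ≈ 922 N/mm; NOT adequate

Total weld length L_w = 670 mm. Treat welds as unit-width lines.
Polar moment about centroid: J = 2[d³/12 + d(b/2)²] = 2[335³/12 + 335×87.5²] = 11400000 mm³.
Direct shear f_v = P/L_w = 301×10³ / 670 = 449.3 N/mm (vertical).
Torsion M = P·e = 301×10³ × 125 = 37625000 N·mm.
Critical point at (x, y) = (87.5, 167.5) from centroid. f_tx = M·y/J = 553 N/mm; f_ty = M·x/J = 288.9 N/mm.
Resultant f_max = √[f_tx² + (f_v + f_ty)²] = √[553² + (449.3 + 288.9)²] = 922.3 N/mm.
Capacity per unit length: φr_n = 0.75 × 0.6 × 430 × (0.707 × 6) = 820.8 N/mm.
922.3 > 820.8 → NOT adequate.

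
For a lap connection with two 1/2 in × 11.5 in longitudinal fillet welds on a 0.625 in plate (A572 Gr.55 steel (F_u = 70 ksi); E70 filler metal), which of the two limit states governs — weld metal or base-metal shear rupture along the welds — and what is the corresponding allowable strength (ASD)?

E70XX → F_EXX = 70 ksi.
t_e = 0.707 × 0.5 = 0.3535 in; L = 23 in.
Weld metal: R_n/Ω = (1/2.0) × 0.6 × 70 × 0.3535 × 23 = 170.7 kips.
Base metal (shear rupture): R_n/Ω = (1/2.0) × 0.6 × 70 × 0.625 × 23 = 301.9 kips.
Governing: weld metal.

R_n/Ω ≈ 171 kips (weld metal governs)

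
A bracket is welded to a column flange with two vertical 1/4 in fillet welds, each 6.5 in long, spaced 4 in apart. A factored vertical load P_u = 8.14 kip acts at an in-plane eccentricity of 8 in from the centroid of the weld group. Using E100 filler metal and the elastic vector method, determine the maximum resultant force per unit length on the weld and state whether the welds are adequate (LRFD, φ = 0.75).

E100XX → F_EXX = 100 ksi.
Total weld length L_w = 13 in. Treat welds as unit-width lines.
Polar moment about centroid: J = 2[d³/12 + d(b/2)²] = 2[6.5³/12 + 6.5×2²] = 97.77 in³.
Direct shear f_v = P/L_w = 8.14 / 13 = 0.6262 kip/in (vertical).
Torsion M = P·e = 8.14 × 8 = 65.12 kip·in.
Critical point at (x, y) = (2, 3.25) from centroid. f_tx = M·y/J = 2.165 kip/in; f_ty = M·x/J = 1.332 kip/in.
Resultant f_max = √[f_tx² + (f_v + f_ty)²] = √[2.165² + (0.6262 + 1.332)²] = 2.919 kip/in.
Capacity per unit length: φr_n = 0.75 × 0.6 × 100 × (0.707 × 0.25) = 7.954 kip/in.
2.919 ≤ 7.954 → adequate.

f_max ≈ 2.92 kip/in; adequate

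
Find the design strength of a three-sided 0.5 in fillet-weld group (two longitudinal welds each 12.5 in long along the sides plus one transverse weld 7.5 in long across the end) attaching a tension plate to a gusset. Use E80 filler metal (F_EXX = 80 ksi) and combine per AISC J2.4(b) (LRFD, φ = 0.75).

φR_n ≈ 414 kip

t_e = 0.707 × 0.5 = 0.3535 in.
R_nwl = 0.6 × 80 × 0.3535 × 25 = 424.2 kip (longitudinal, 2 welds).
R_nwt = 0.6 × 80 × 0.3535 × 7.5 = 127.3 kip (transverse, base value).
(i) R_nwl + R_nwt = 551.5 kip; (ii) 0.85 R_nwl + 1.5 R_nwt = 551.5 kip.
R_n = max = 551.5 kip [governs: (ii)]; φR_n = 413.6 kip.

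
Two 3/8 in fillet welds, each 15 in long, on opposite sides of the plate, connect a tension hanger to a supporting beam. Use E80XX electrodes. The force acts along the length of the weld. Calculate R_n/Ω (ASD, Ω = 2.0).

E80XX → F_EXX = 80 ksi.
Effective throat t_e = 0.707 × 0.375 = 0.2651 in.
Total length L = 30 in; A_we = 0.2651 × 30 = 7.954 in².
F_nw = 0.6 F_EXX = 0.6 × 80 = 48 ksi.
R_n = 48 × 7.954 = 381.8 kips; R_n/Ω = 381.8/2.0 = 190.9 kips.

R_n/Ω ≈ 191 kips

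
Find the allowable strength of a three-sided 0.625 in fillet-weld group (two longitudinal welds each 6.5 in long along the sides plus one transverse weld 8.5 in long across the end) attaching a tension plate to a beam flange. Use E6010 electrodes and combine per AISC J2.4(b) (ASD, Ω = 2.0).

R_n/Ω ≈ 189 kips

E60XX → F_EXX = 60 ksi.
t_e = 0.707 × 0.625 = 0.4419 in.
R_nwl = 0.6 × 60 × 0.4419 × 13 = 206.8 kips (longitudinal, 2 welds).
R_nwt = 0.6 × 60 × 0.4419 × 8.5 = 135.2 kips (transverse, base value).
(i) R_nwl + R_nwt = 342 kips; (ii) 0.85 R_nwl + 1.5 R_nwt = 378.6 kips.
R_n = max = 378.6 kips [governs: (ii)]; R_n/Ω = 189.3 kips.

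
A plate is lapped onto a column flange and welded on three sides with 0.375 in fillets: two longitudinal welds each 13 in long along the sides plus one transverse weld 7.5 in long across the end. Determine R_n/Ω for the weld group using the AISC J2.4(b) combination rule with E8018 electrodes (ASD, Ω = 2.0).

R_n/Ω ≈ 213 kips

E80XX → F_EXX = 80 ksi.
t_e = 0.707 × 0.375 = 0.2651 in.
R_nwl = 0.6 × 80 × 0.2651 × 26 = 330.9 kips (longitudinal, 2 welds).
R_nwt = 0.6 × 80 × 0.2651 × 7.5 = 95.44 kips (transverse, base value).
(i) R_nwl + R_nwt = 426.3 kips; (ii) 0.85 R_nwl + 1.5 R_nwt = 424.4 kips.
R_n = max = 426.3 kips [governs: (i)]; R_n/Ω = 213.2 kips.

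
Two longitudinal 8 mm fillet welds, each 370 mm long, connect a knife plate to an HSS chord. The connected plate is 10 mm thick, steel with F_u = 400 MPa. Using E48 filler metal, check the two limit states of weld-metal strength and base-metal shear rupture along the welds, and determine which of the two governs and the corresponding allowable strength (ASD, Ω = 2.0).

R_n/Ω ≈ 603 kN (weld metal governs)

E48XX → F_EXX = 480 MPa.
t_e = 0.707 × 8 = 5.656 mm; L = 740 mm.
Weld metal: R_n/Ω = (1/2.0) × 0.6 × 480 × 5.656 × 740 × 10⁻³ = 602.7 kN.
Base metal (shear rupture): R_n/Ω = (1/2.0) × 0.6 × 400 × 10 × 740 × 10⁻³ = 888 kN.
Governing: weld metal.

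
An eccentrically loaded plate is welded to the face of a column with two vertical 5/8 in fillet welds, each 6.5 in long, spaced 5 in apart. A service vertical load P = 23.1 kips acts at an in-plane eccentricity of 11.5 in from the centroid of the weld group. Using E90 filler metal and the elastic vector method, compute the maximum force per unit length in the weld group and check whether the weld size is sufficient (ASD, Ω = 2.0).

f_max ≈ 9.76 kip/in; adequate

E90XX → F_EXX = 90 ksi.
Total weld length L_w = 13 in. Treat welds as unit-width lines.
Polar moment about centroid: J = 2[d³/12 + d(b/2)²] = 2[6.5³/12 + 6.5×2.5²] = 127 in³.
Direct shear f_v = P/L_w = 23.1 / 13 = 1.777 kip/in (vertical).
Torsion M = P·e = 23.1 × 11.5 = 265.65 kip·in.
Critical point at (x, y) = (2.5, 3.25) from centroid. f_tx = M·y/J = 6.797 kip/in; f_ty = M·x/J = 5.228 kip/in.
Resultant f_max = √[f_tx² + (f_v + f_ty)²] = √[6.797² + (1.777 + 5.228)²] = 9.761 kip/in.
Capacity per unit length: r_n/Ω = (1/2.0) × 0.6 × 90 × (0.707 × 0.625) = 11.93 kip/in.
9.761 ≤ 11.93 → adequate.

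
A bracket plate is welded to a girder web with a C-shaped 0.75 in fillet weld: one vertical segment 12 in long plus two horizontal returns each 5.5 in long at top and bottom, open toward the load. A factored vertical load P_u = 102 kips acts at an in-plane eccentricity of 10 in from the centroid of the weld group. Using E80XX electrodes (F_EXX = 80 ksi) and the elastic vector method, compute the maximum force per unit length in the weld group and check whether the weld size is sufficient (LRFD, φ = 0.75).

Total weld length L_w = 23 in. Treat welds as unit-width lines.
Centroid: x̄ = 2×5.5×2.75 / 23 = 1.315 in from the vertical weld.
Polar moment about centroid: J = I_x + I_y = [12³/12 + 2×5.5×6²] + [12×1.315² + 2(5.5³/12 + 5.5×1.435²)] = 611.1 in³.
Direct shear f_v = P/L_w = 102 / 23 = 4.435 kip/in (vertical).
Torsion M = P·e = 102 × 10 = 1020 kip·in.
Critical point at (x, y) = (4.185, 6) from centroid. f_tx = M·y/J = 10.01 kip/in; f_ty = M·x/J = 6.985 kip/in.
Resultant f_max = √[f_tx² + (f_v + f_ty)²] = √[10.01² + (4.435 + 6.985)²] = 15.19 kip/in.
Capacity per unit length: φr_n = 0.75 × 0.6 × 80 × (0.707 × 0.75) = 19.09 kip/in.
15.19 ≤ 19.09 → adequate.

f_max ≈ 15.2 kip/in; adequate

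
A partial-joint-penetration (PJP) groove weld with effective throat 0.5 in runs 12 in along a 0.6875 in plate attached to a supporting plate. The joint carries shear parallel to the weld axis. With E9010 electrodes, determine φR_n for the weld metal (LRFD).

φR_n ≈ 243 kips

E90XX → F_EXX = 90 ksi.
Effective throat (given) t_e = 0.5 in.
A_we = 0.5 × 12 = 6 in².
F_nw = 0.6 F_EXX = 54 ksi.
φR_n = 0.75 × 54 × 6 = 243 kips.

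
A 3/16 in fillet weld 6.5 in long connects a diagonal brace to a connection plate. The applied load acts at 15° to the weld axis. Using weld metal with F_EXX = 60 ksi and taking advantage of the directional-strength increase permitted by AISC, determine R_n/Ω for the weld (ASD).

R_n/Ω ≈ 16.5 kip

t_e = 0.707 × 0.1875 = 0.1326 in; A_we = 0.1326 × 6.5 = 0.8617 in².
Directional factor: 1.0 + 0.5 sin^1.5(15°) = 1.066.
F_nw = 0.6 × 60 × 1.066 = 38.37 ksi.
R_n/Ω = (38.37 × 0.8617) / 2.0 = 16.53 kip.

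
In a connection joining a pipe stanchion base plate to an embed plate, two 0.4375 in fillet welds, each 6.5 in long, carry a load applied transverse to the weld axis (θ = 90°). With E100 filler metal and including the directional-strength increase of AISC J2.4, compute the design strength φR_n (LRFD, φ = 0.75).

E100XX → F_EXX = 100 ksi.
t_e = 0.707 × 0.4375 = 0.3093 in; A_we = 0.3093 × 13 = 4.021 in².
Directional factor: 1.0 + 0.5 sin^1.5(90°) = 1.5.
F_nw = 0.6 × 100 × 1.5 = 90 ksi.
φR_n = 0.75 × 90 × 4.021 = 271.4 kip.

φR_n ≈ 271 kip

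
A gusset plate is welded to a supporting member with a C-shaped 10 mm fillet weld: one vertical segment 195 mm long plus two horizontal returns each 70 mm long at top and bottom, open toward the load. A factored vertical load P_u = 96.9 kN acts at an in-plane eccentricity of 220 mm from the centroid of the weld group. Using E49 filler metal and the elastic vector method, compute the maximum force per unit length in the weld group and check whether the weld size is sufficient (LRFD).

E49XX → F_EXX = 490 MPa.
Total weld length L_w = 335 mm. Treat welds as unit-width lines.
Centroid: x̄ = 2×70×35 / 335 = 14.63 mm from the vertical weld.
Polar moment about centroid: J = I_x + I_y = [195³/12 + 2×70×97.5²] + [195×14.63² + 2(70³/12 + 70×20.37²)] = 2106000 mm³.
Direct shear f_v = P/L_w = 96.9×10³ / 335 = 289.3 N/mm (vertical).
Torsion M = P·e = 96.9×10³ × 220 = 21318000 N·mm.
Critical point at (x, y) = (55.37, 97.5) from centroid. f_tx = M·y/J = 987 N/mm; f_ty = M·x/J = 560.6 N/mm.
Resultant f_max = √[f_tx² + (f_v + f_ty)²] = √[987² + (289.3 + 560.6)²] = 1302 N/mm.
Capacity per unit length: φr_n = 0.75 × 0.6 × 490 × (0.707 × 10) = 1559 N/mm.
1302 ≤ 1559 → adequate.

f_max ≈ 1300 N/mm; adequate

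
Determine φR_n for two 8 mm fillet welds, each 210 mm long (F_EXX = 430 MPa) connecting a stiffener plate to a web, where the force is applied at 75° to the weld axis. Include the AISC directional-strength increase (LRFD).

φR_n ≈ 678 kN

t_e = 0.707 × 8 = 5.656 mm; A_we = 5.656 × 420 = 2376 mm².
Directional factor: 1.0 + 0.5 sin^1.5(75°) = 1.475.
F_nw = 0.6 × 430 × 1.475 = 380.5 MPa.
φR_n = 0.75 × 380.5 × 2376 × 10⁻³ = 677.8 kN.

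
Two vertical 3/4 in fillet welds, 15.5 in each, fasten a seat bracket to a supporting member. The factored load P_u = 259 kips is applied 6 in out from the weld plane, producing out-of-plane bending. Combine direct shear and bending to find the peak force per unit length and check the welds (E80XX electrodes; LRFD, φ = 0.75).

E80XX → F_EXX = 80 ksi.
L_w = 2 × 15.5 = 31 in; section modulus (unit throat) S = 2 × L²/6 = 80.08 in².
Direct shear f_v = P/L_w = 259/31 = 8.355 kip/in.
Moment M = P × e = 259 × 6 = 1554 kip·in; bending f_b = M/S = 19.4 kip/in.
f_max = √(f_v² + f_b²) = √(8.355² + 19.4²) = 21.13 kip/in.
φr_n = 0.75 × 0.6 × 80 × (0.707 × 0.75) = 19.09 kip/in → NOT adequate.

f_max ≈ 21.1 kip/in; NOT adequate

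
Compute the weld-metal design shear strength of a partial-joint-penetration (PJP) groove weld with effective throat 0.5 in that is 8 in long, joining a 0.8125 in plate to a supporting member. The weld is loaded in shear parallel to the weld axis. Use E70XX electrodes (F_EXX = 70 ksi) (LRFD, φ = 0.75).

φR_n ≈ 126 kip

Effective throat (given) t_e = 0.5 in.
A_we = 0.5 × 8 = 4 in².
F_nw = 0.6 F_EXX = 42 ksi.
φR_n = 0.75 × 42 × 4 = 126 kip.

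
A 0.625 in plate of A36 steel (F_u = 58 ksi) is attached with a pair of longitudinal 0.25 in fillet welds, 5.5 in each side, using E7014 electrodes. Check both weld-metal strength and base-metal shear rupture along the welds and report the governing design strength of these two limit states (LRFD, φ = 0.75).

φR_n ≈ 61.2 kips (weld metal governs)

E70XX → F_EXX = 70 ksi.
t_e = 0.707 × 0.25 = 0.1767 in; L = 11 in.
Weld metal: φR_n = 0.75 × 0.6 × 70 × 0.1767 × 11 = 61.24 kips.
Base metal (shear rupture): φR_n = 0.75 × 0.6 × 58 × 0.625 × 11 = 179.4 kips.
Governing: weld metal.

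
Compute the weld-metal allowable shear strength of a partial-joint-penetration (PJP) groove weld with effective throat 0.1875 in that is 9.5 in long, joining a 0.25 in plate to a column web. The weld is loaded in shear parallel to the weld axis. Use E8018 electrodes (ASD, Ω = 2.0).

R_n/Ω ≈ 42.8 kip

E80XX → F_EXX = 80 ksi.
Effective throat (given) t_e = 0.1875 in.
A_we = 0.1875 × 9.5 = 1.781 in².
F_nw = 0.6 F_EXX = 48 ksi.
R_n/Ω = (48 × 1.781) / 2.0 = 42.75 kip.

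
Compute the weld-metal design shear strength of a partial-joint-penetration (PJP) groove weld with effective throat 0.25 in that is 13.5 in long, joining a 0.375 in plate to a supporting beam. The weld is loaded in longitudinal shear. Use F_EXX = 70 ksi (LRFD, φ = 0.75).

φR_n ≈ 106 kips

Effective throat (given) t_e = 0.25 in.
A_we = 0.25 × 13.5 = 3.375 in².
F_nw = 0.6 F_EXX = 42 ksi.
φR_n = 0.75 × 42 × 3.375 = 106.3 kips.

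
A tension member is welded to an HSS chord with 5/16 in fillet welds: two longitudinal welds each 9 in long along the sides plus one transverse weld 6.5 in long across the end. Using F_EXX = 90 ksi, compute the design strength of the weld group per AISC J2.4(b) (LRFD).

φR_n ≈ 224 kip

t_e = 0.707 × 0.3125 = 0.2209 in.
R_nwl = 0.6 × 90 × 0.2209 × 18 = 214.8 kip (longitudinal, 2 welds).
R_nwt = 0.6 × 90 × 0.2209 × 6.5 = 77.55 kip (transverse, base value).
(i) R_nwl + R_nwt = 292.3 kip; (ii) 0.85 R_nwl + 1.5 R_nwt = 298.9 kip.
R_n = max = 298.9 kip [governs: (ii)]; φR_n = 224.1 kip.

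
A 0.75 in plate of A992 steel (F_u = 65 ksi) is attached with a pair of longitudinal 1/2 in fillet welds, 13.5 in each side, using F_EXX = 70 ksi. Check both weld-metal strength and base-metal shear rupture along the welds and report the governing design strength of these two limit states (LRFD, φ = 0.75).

t_e = 0.707 × 0.5 = 0.3535 in; L = 27 in.
Weld metal: φR_n = 0.75 × 0.6 × 70 × 0.3535 × 27 = 300.7 kips.
Base metal (shear rupture): φR_n = 0.75 × 0.6 × 65 × 0.75 × 27 = 592.3 kips.
Governing: weld metal.

φR_n ≈ 301 kips (weld metal governs)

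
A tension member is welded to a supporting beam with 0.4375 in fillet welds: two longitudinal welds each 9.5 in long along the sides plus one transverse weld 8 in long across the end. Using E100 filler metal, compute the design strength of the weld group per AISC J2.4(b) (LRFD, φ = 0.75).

E100XX → F_EXX = 100 ksi.
t_e = 0.707 × 0.4375 = 0.3093 in.
R_nwl = 0.6 × 100 × 0.3093 × 19 = 352.6 kips (longitudinal, 2 welds).
R_nwt = 0.6 × 100 × 0.3093 × 8 = 148.5 kips (transverse, base value).
(i) R_nwl + R_nwt = 501.1 kips; (ii) 0.85 R_nwl + 1.5 R_nwt = 522.4 kips.
R_n = max = 522.4 kips [governs: (ii)]; φR_n = 391.8 kips.

φR_n ≈ 392 kips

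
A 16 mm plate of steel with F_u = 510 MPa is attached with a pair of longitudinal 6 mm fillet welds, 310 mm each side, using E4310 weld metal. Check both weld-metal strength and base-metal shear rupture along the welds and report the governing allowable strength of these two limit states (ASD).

R_n/Ω ≈ 339 kN (weld metal governs)

E43XX → F_EXX = 430 MPa.
t_e = 0.707 × 6 = 4.242 mm; L = 620 mm.
Weld metal: R_n/Ω = (1/2.0) × 0.6 × 430 × 4.242 × 620 × 10⁻³ = 339.3 kN.
Base metal (shear rupture): R_n/Ω = (1/2.0) × 0.6 × 510 × 16 × 620 × 10⁻³ = 1518 kN.
Governing: weld metal.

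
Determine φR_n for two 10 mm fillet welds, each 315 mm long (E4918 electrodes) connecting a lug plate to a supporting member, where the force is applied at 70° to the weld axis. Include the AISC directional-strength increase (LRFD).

φR_n ≈ 1430 kN

E49XX → F_EXX = 490 MPa.
t_e = 0.707 × 10 = 7.07 mm; A_we = 7.07 × 630 = 4454 mm².
Directional factor: 1.0 + 0.5 sin^1.5(70°) = 1.455.
F_nw = 0.6 × 490 × 1.455 = 427.9 MPa.
φR_n = 0.75 × 427.9 × 4454 × 10⁻³ = 1429 kN.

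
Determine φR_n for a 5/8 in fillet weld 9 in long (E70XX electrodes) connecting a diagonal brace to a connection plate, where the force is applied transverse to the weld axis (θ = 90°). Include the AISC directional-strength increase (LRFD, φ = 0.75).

E70XX → F_EXX = 70 ksi.
t_e = 0.707 × 0.625 = 0.4419 in; A_we = 0.4419 × 9 = 3.977 in².
Directional factor: 1.0 + 0.5 sin^1.5(90°) = 1.5.
F_nw = 0.6 × 70 × 1.5 = 63 ksi.
φR_n = 0.75 × 63 × 3.977 = 187.9 kips.

φR_n ≈ 188 kips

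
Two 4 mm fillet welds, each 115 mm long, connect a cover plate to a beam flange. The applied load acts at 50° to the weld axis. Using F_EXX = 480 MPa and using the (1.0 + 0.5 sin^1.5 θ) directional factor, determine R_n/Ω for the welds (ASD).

t_e = 0.707 × 4 = 2.828 mm; A_we = 2.828 × 230 = 650.4 mm².
Directional factor: 1.0 + 0.5 sin^1.5(50°) = 1.335.
F_nw = 0.6 × 480 × 1.335 = 384.5 MPa.
R_n/Ω = (384.5 × 650.4) / 2.0 × 10⁻³ = 125.1 kN.

R_n/Ω ≈ 125 kN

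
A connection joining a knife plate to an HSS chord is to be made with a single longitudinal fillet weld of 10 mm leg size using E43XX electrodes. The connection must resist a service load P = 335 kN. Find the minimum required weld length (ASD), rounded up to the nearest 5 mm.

L = 370 mm

E43XX → F_EXX = 430 MPa.
Throat t_e = 0.707 × 10 = 7.07 mm.
r_n/Ω = (0.6 × 430 × 7.07) / 2.0 = 912 N/mm = 0.912 kN/mm.
L_req = P / (r_n/Ω) = 335 / 0.912 = 367.3 mm total.
Round up → use L = 370 mm.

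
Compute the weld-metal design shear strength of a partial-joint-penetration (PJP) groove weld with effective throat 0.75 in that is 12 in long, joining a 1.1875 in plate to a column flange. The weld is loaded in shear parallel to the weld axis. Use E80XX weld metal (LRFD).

E80XX → F_EXX = 80 ksi.
Effective throat (given) t_e = 0.75 in.
A_we = 0.75 × 12 = 9 in².
F_nw = 0.6 F_EXX = 48 ksi.
φR_n = 0.75 × 48 × 9 = 324 kip.

φR_n ≈ 324 kip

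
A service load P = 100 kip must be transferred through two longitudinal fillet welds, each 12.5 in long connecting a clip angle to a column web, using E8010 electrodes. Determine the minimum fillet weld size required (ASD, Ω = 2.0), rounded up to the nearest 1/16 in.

E80XX → F_EXX = 80 ksi.
Total weld length L = 25 in.
Required throat t_e = P × Ω / (0.6 F_EXX × L) = 100 × 2.0 / (0.6 × 80 × 25) = 0.1667 in.
Required leg w = t_e / 0.707 = 0.2357 in → use 1/4 in.

w = 1/4 in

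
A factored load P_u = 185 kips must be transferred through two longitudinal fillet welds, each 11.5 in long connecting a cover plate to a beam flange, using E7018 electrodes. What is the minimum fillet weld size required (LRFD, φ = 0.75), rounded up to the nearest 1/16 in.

w = 3/8 in

E70XX → F_EXX = 70 ksi.
Total weld length L = 23 in.
Required throat t_e = P_u / (φ × 0.6 F_EXX × L) = 185 / (0.75 × 0.6 × 70 × 23) = 0.2553 in.
Required leg w = t_e / 0.707 = 0.3612 in → use 3/8 in.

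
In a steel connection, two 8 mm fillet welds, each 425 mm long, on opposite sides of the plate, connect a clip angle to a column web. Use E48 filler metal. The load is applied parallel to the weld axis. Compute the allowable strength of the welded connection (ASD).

E48XX → F_EXX = 480 MPa.
Effective throat t_e = 0.707 × 8 = 5.656 mm.
Total length L = 850 mm; A_we = 5.656 × 850 = 4808 mm².
F_nw = 0.6 F_EXX = 0.6 × 480 = 288 MPa.
R_n = 288 × 4808 × 10⁻³ = 1385 kN; R_n/Ω = 1385/2.0 = 692.3 kN.

R_n/Ω ≈ 692 kN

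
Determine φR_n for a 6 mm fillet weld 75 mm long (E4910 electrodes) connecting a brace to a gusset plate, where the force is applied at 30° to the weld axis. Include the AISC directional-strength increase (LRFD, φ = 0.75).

φR_n ≈ 82.6 kN

E49XX → F_EXX = 490 MPa.
t_e = 0.707 × 6 = 4.242 mm; A_we = 4.242 × 75 = 318.1 mm².
Directional factor: 1.0 + 0.5 sin^1.5(30°) = 1.177.
F_nw = 0.6 × 490 × 1.177 = 346 MPa.
φR_n = 0.75 × 346 × 318.1 × 10⁻³ = 82.55 kN.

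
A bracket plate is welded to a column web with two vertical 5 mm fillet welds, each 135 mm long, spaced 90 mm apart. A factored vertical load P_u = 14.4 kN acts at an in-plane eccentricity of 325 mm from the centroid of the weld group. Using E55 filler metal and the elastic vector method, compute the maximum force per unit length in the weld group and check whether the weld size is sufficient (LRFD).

E55XX → F_EXX = 550 MPa.
Total weld length L_w = 270 mm. Treat welds as unit-width lines.
Polar moment about centroid: J = 2[d³/12 + d(b/2)²] = 2[135³/12 + 135×45²] = 956800 mm³.
Direct shear f_v = P/L_w = 14.4×10³ / 270 = 53.33 N/mm (vertical).
Torsion M = P·e = 14.4×10³ × 325 = 4680000 N·mm.
Critical point at (x, y) = (45, 67.5) from centroid. f_tx = M·y/J = 330.2 N/mm; f_ty = M·x/J = 220.1 N/mm.
Resultant f_max = √[f_tx² + (f_v + f_ty)²] = √[330.2² + (53.33 + 220.1)²] = 428.7 N/mm.
Capacity per unit length: φr_n = 0.75 × 0.6 × 550 × (0.707 × 5) = 874.9 N/mm.
428.7 ≤ 874.9 → adequate.

f_max ≈ 429 N/mm; adequate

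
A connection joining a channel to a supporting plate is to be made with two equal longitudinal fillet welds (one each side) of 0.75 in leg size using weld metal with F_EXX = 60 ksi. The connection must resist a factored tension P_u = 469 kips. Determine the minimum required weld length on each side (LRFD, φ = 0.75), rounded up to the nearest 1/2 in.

L = 16.5 in on each side

Throat t_e = 0.707 × 0.75 = 0.5302 in.
φr_n = 0.75 × 0.6 × 60 × 0.5302 = 14.32 kips/in.
L_req = P_u / φr_n = 469 / 14.32 = 32.76 in total.
Per side: 32.76 / 2 = 16.38 in.
Round up → use L = 16.5 in on each side.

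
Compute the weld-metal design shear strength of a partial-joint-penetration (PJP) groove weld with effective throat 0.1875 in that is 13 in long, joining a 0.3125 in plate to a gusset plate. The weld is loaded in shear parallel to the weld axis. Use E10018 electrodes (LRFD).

E100XX → F_EXX = 100 ksi.
Effective throat (given) t_e = 0.1875 in.
A_we = 0.1875 × 13 = 2.438 in².
F_nw = 0.6 F_EXX = 60 ksi.
φR_n = 0.75 × 60 × 2.438 = 109.7 kips.

φR_n ≈ 110 kips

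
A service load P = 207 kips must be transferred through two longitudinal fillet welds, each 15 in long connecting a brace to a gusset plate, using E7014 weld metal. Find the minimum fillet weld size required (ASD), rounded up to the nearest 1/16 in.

E70XX → F_EXX = 70 ksi.
Total weld length L = 30 in.
Required throat t_e = P × Ω / (0.6 F_EXX × L) = 207 × 2.0 / (0.6 × 70 × 30) = 0.3286 in.
Required leg w = t_e / 0.707 = 0.4647 in → use 1/2 in.

w = 1/2 in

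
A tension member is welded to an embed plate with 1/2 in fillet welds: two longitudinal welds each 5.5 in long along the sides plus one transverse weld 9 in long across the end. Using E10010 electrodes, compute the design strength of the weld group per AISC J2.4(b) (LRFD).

φR_n ≈ 363 kip

E100XX → F_EXX = 100 ksi.
t_e = 0.707 × 0.5 = 0.3535 in.
R_nwl = 0.6 × 100 × 0.3535 × 11 = 233.3 kip (longitudinal, 2 welds).
R_nwt = 0.6 × 100 × 0.3535 × 9 = 190.9 kip (transverse, base value).
(i) R_nwl + R_nwt = 424.2 kip; (ii) 0.85 R_nwl + 1.5 R_nwt = 484.6 kip.
R_n = max = 484.6 kip [governs: (ii)]; φR_n = 363.5 kip.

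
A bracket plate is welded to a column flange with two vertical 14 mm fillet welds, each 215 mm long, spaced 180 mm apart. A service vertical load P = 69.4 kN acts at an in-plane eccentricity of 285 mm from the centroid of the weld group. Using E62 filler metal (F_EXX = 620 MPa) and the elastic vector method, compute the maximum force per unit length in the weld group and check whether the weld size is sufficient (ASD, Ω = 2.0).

f_max ≈ 655 N/mm; adequate

Total weld length L_w = 430 mm. Treat welds as unit-width lines.
Polar moment about centroid: J = 2[d³/12 + d(b/2)²] = 2[215³/12 + 215×90²] = 5139000 mm³.
Direct shear f_v = P/L_w = 69.4×10³ / 430 = 161.4 N/mm (vertical).
Torsion M = P·e = 69.4×10³ × 285 = 19779000 N·mm.
Critical point at (x, y) = (90, 107.5) from centroid. f_tx = M·y/J = 413.7 N/mm; f_ty = M·x/J = 346.4 N/mm.
Resultant f_max = √[f_tx² + (f_v + f_ty)²] = √[413.7² + (161.4 + 346.4)²] = 655 N/mm.
Capacity per unit length: r_n/Ω = (1/2.0) × 0.6 × 620 × (0.707 × 14) = 1841 N/mm.
655 ≤ 1841 → adequate.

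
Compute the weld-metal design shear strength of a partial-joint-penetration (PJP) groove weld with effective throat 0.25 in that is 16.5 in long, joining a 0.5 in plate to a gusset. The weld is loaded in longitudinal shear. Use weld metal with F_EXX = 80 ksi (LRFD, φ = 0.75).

φR_n ≈ 148 kip

Effective throat (given) t_e = 0.25 in.
A_we = 0.25 × 16.5 = 4.125 in².
F_nw = 0.6 F_EXX = 48 ksi.
φR_n = 0.75 × 48 × 4.125 = 148.5 kip.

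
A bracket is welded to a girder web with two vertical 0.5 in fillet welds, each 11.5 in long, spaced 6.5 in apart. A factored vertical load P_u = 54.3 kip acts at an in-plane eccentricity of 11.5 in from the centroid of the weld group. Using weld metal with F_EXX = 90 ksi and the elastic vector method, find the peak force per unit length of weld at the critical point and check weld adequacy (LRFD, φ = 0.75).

Total weld length L_w = 23 in. Treat welds as unit-width lines.
Polar moment about centroid: J = 2[d³/12 + d(b/2)²] = 2[11.5³/12 + 11.5×3.25²] = 496.4 in³.
Direct shear f_v = P/L_w = 54.3 / 23 = 2.361 kip/in (vertical).
Torsion M = P·e = 54.3 × 11.5 = 624.45 kip·in.
Critical point at (x, y) = (3.25, 5.75) from centroid. f_tx = M·y/J = 7.233 kip/in; f_ty = M·x/J = 4.088 kip/in.
Resultant f_max = √[f_tx² + (f_v + f_ty)²] = √[7.233² + (2.361 + 4.088)²] = 9.691 kip/in.
Capacity per unit length: φr_n = 0.75 × 0.6 × 90 × (0.707 × 0.5) = 14.32 kip/in.
9.691 ≤ 14.32 → adequate.

f_max ≈ 9.69 kip/in; adequate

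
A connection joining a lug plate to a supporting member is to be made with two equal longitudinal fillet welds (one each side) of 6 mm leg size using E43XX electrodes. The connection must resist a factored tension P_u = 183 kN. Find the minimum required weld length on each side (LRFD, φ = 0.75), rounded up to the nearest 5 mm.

E43XX → F_EXX = 430 MPa.
Throat t_e = 0.707 × 6 = 4.242 mm.
φr_n = 0.75 × 0.6 × 430 × 4.242 × 10⁻³ = 0.8208 kN/mm.
L_req = P_u / φr_n = 183 / 0.8208 = 222.9 mm total.
Per side: 222.9 / 2 = 111.5 mm.
Round up → use L = 115 mm on each side.

L = 115 mm on each side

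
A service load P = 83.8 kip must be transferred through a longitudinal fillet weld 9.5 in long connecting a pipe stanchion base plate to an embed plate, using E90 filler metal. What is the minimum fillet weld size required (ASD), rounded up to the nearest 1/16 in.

w = 1/2 in

E90XX → F_EXX = 90 ksi.
Total weld length L = 9.5 in.
Required throat t_e = P × Ω / (0.6 F_EXX × L) = 83.8 × 2.0 / (0.6 × 90 × 9.5) = 0.3267 in.
Required leg w = t_e / 0.707 = 0.4621 in → use 1/2 in.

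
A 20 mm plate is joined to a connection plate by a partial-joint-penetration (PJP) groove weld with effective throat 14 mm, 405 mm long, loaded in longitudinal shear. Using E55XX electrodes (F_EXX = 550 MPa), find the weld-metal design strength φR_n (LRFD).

Effective throat (given) t_e = 14 mm.
A_we = 14 × 405 = 5670 mm².
F_nw = 0.6 F_EXX = 330 MPa.
φR_n = 0.75 × 330 × 5670 × 10⁻³ = 1403 kN.

φR_n ≈ 1400 kN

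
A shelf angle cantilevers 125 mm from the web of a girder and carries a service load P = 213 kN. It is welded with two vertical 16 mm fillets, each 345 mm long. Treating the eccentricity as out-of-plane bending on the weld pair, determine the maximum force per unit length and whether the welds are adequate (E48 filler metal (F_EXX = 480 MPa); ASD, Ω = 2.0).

L_w = 2 × 345 = 690 mm; section modulus (unit throat) S = 2 × L²/6 = 39680 mm².
Direct shear f_v = P/L_w = 213×10³/690 = 308.7 N/mm.
Moment M = P × e = 213×10³ × 125 = 26625000 N·mm; bending f_b = M/S = 671.1 N/mm.
f_max = √(f_v² + f_b²) = √(308.7² + 671.1²) = 738.7 N/mm.
r_n/Ω = (1/2.0) × 0.6 × 480 × (0.707 × 16) = 1629 N/mm → adequate.

f_max ≈ 739 N/mm; adequate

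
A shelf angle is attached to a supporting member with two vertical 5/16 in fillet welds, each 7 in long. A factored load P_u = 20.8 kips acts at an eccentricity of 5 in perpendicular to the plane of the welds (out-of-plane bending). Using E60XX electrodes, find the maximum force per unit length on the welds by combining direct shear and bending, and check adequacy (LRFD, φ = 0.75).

E60XX → F_EXX = 60 ksi.
L_w = 2 × 7 = 14 in; section modulus (unit throat) S = 2 × L²/6 = 16.33 in².
Direct shear f_v = P/L_w = 20.8/14 = 1.486 kip/in.
Moment M = P × e = 20.8 × 5 = 104 kip·in; bending f_b = M/S = 6.367 kip/in.
f_max = √(f_v² + f_b²) = √(1.486² + 6.367²) = 6.538 kip/in.
φr_n = 0.75 × 0.6 × 60 × (0.707 × 0.3125) = 5.965 kip/in → NOT adequate.

f_max ≈ 6.54 kip/in; NOT adequate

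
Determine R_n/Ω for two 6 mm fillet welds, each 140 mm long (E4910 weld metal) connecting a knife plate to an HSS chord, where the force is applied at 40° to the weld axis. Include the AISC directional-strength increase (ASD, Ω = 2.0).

E49XX → F_EXX = 490 MPa.
t_e = 0.707 × 6 = 4.242 mm; A_we = 4.242 × 280 = 1188 mm².
Directional factor: 1.0 + 0.5 sin^1.5(40°) = 1.258.
F_nw = 0.6 × 490 × 1.258 = 369.8 MPa.
R_n/Ω = (369.8 × 1188) / 2.0 × 10⁻³ = 219.6 kN.

R_n/Ω ≈ 220 kN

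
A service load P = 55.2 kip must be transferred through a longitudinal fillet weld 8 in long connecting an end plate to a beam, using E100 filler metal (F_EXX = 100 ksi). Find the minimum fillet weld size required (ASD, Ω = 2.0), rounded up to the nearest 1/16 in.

Total weld length L = 8 in.
Required throat t_e = P × Ω / (0.6 F_EXX × L) = 55.2 × 2.0 / (0.6 × 100 × 8) = 0.23 in.
Required leg w = t_e / 0.707 = 0.3253 in → use 3/8 in.

w = 3/8 in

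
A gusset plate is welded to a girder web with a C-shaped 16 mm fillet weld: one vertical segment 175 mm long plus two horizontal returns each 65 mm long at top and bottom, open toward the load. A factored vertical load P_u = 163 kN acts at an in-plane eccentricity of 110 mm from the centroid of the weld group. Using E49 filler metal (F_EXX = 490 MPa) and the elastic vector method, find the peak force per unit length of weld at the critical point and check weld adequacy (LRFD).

f_max ≈ 1500 N/mm; adequate

Total weld length L_w = 305 mm. Treat welds as unit-width lines.
Centroid: x̄ = 2×65×32.5 / 305 = 13.85 mm from the vertical weld.
Polar moment about centroid: J = I_x + I_y = [175³/12 + 2×65×87.5²] + [175×13.85² + 2(65³/12 + 65×18.65²)] = 1566000 mm³.
Direct shear f_v = P/L_w = 163×10³ / 305 = 534.4 N/mm (vertical).
Torsion M = P·e = 163×10³ × 110 = 17930000 N·mm.
Critical point at (x, y) = (51.15, 87.5) from centroid. f_tx = M·y/J = 1002 N/mm; f_ty = M·x/J = 585.4 N/mm.
Resultant f_max = √[f_tx² + (f_v + f_ty)²] = √[1002² + (534.4 + 585.4)²] = 1502 N/mm.
Capacity per unit length: φr_n = 0.75 × 0.6 × 490 × (0.707 × 16) = 2494 N/mm.
1502 ≤ 2494 → adequate.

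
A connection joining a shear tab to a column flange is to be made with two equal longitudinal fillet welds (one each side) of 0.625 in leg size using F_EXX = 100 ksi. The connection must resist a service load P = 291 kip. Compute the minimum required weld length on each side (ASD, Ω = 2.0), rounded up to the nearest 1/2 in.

L = 11 in on each side

Throat t_e = 0.707 × 0.625 = 0.4419 in.
r_n/Ω = (0.6 × 100 × 0.4419) / 2.0 = 13.26 kip/in.
L_req = P / (r_n/Ω) = 291 / 13.26 = 21.95 in total.
Per side: 21.95 / 2 = 10.98 in.
Round up → use L = 11 in on each side.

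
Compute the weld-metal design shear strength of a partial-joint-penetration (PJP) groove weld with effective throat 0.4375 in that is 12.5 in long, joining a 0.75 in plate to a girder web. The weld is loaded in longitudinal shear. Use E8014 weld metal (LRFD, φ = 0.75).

φR_n ≈ 197 kips

E80XX → F_EXX = 80 ksi.
Effective throat (given) t_e = 0.4375 in.
A_we = 0.4375 × 12.5 = 5.469 in².
F_nw = 0.6 F_EXX = 48 ksi.
φR_n = 0.75 × 48 × 5.469 = 196.9 kips.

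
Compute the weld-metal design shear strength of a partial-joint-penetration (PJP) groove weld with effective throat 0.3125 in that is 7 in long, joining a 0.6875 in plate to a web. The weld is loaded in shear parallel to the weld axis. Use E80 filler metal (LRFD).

φR_n ≈ 78.8 kip

E80XX → F_EXX = 80 ksi.
Effective throat (given) t_e = 0.3125 in.
A_we = 0.3125 × 7 = 2.188 in².
F_nw = 0.6 F_EXX = 48 ksi.
φR_n = 0.75 × 48 × 2.188 = 78.75 kip.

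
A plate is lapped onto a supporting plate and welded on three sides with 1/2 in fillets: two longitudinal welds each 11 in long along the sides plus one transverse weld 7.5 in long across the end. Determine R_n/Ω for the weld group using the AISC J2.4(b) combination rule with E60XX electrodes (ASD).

R_n/Ω ≈ 191 kips

E60XX → F_EXX = 60 ksi.
t_e = 0.707 × 0.5 = 0.3535 in.
R_nwl = 0.6 × 60 × 0.3535 × 22 = 280 kips (longitudinal, 2 welds).
R_nwt = 0.6 × 60 × 0.3535 × 7.5 = 95.44 kips (transverse, base value).
(i) R_nwl + R_nwt = 375.4 kips; (ii) 0.85 R_nwl + 1.5 R_nwt = 381.1 kips.
R_n = max = 381.1 kips [governs: (ii)]; R_n/Ω = 190.6 kips.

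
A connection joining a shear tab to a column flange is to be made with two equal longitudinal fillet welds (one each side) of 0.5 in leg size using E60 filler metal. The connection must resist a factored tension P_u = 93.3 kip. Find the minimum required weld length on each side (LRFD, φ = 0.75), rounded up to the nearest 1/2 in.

E60XX → F_EXX = 60 ksi.
Throat t_e = 0.707 × 0.5 = 0.3535 in.
φr_n = 0.75 × 0.6 × 60 × 0.3535 = 9.544 kip/in.
L_req = P_u / φr_n = 93.3 / 9.544 = 9.775 in total.
Per side: 9.775 / 2 = 4.888 in.
Round up → use L = 5 in on each side.

L = 5 in on each side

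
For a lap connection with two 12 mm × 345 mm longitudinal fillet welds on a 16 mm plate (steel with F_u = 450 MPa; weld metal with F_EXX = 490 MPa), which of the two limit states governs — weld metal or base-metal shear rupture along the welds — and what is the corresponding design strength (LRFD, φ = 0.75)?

t_e = 0.707 × 12 = 8.484 mm; L = 690 mm.
Weld metal: φR_n = 0.75 × 0.6 × 490 × 8.484 × 690 × 10⁻³ = 1291 kN.
Base metal (shear rupture): φR_n = 0.75 × 0.6 × 450 × 16 × 690 × 10⁻³ = 2236 kN.
Governing: weld metal.

φR_n ≈ 1290 kN (weld metal governs)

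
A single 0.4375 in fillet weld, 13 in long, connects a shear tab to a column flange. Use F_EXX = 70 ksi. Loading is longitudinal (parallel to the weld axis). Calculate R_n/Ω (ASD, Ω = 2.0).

Effective throat t_e = 0.707 × 0.4375 = 0.3093 in.
Total length L = 13 in; A_we = 0.3093 × 13 = 4.021 in².
F_nw = 0.6 F_EXX = 0.6 × 70 = 42 ksi.
R_n = 42 × 4.021 = 168.9 kip; R_n/Ω = 168.9/2.0 = 84.44 kip.

R_n/Ω ≈ 84.4 kip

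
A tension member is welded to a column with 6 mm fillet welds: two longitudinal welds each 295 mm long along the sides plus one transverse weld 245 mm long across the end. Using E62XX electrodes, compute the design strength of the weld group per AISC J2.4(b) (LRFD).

φR_n ≈ 1030 kN

E62XX → F_EXX = 620 MPa.
t_e = 0.707 × 6 = 4.242 mm.
R_nwl = 0.6 × 620 × 4.242 × 590 × 10⁻³ = 931 kN (longitudinal, 2 welds).
R_nwt = 0.6 × 620 × 4.242 × 245 × 10⁻³ = 386.6 kN (transverse, base value).
(i) R_nwl + R_nwt = 1318 kN; (ii) 0.85 R_nwl + 1.5 R_nwt = 1371 kN.
R_n = max = 1371 kN [governs: (ii)]; φR_n = 1028 kN.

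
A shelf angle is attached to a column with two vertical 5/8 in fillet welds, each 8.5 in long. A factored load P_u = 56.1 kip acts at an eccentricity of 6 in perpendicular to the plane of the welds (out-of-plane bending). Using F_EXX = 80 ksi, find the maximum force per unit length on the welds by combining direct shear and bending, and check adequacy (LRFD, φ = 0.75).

L_w = 2 × 8.5 = 17 in; section modulus (unit throat) S = 2 × L²/6 = 24.08 in².
Direct shear f_v = P/L_w = 56.1/17 = 3.3 kip/in.
Moment M = P × e = 56.1 × 6 = 336.6 kip·in; bending f_b = M/S = 13.98 kip/in.
f_max = √(f_v² + f_b²) = √(3.3² + 13.98²) = 14.36 kip/in.
φr_n = 0.75 × 0.6 × 80 × (0.707 × 0.625) = 15.91 kip/in → adequate.

f_max ≈ 14.4 kip/in; adequate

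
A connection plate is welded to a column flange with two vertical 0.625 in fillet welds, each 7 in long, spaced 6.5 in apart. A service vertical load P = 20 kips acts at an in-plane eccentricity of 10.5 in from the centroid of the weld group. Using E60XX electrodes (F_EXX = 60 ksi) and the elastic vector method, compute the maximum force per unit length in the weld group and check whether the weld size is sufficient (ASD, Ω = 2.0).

f_max ≈ 5.96 kip/in; adequate

Total weld length L_w = 14 in. Treat welds as unit-width lines.
Polar moment about centroid: J = 2[d³/12 + d(b/2)²] = 2[7³/12 + 7×3.25²] = 205 in³.
Direct shear f_v = P/L_w = 20 / 14 = 1.429 kip/in (vertical).
Torsion M = P·e = 20 × 10.5 = 210 kip·in.
Critical point at (x, y) = (3.25, 3.5) from centroid. f_tx = M·y/J = 3.585 kip/in; f_ty = M·x/J = 3.329 kip/in.
Resultant f_max = √[f_tx² + (f_v + f_ty)²] = √[3.585² + (1.429 + 3.329)²] = 5.957 kip/in.
Capacity per unit length: r_n/Ω = (1/2.0) × 0.6 × 60 × (0.707 × 0.625) = 7.954 kip/in.
5.957 ≤ 7.954 → adequate.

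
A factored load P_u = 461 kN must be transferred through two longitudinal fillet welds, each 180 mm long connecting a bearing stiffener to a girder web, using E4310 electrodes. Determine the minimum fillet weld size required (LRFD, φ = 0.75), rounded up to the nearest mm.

w = 10 mm

E43XX → F_EXX = 430 MPa.
Total weld length L = 360 mm.
Required throat t_e = P_u / (φ × 0.6 F_EXX × L) = 461 / (0.75 × 0.6 × 430 × 360 × 10⁻³) = 6.618 mm.
Required leg w = t_e / 0.707 = 9.36 mm → use 10 mm.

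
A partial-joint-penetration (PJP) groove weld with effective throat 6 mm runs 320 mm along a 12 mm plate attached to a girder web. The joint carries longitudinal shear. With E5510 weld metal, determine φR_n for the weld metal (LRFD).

E55XX → F_EXX = 550 MPa.
Effective throat (given) t_e = 6 mm.
A_we = 6 × 320 = 1920 mm².
F_nw = 0.6 F_EXX = 330 MPa.
φR_n = 0.75 × 330 × 1920 × 10⁻³ = 475.2 kN.

φR_n ≈ 475 kN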